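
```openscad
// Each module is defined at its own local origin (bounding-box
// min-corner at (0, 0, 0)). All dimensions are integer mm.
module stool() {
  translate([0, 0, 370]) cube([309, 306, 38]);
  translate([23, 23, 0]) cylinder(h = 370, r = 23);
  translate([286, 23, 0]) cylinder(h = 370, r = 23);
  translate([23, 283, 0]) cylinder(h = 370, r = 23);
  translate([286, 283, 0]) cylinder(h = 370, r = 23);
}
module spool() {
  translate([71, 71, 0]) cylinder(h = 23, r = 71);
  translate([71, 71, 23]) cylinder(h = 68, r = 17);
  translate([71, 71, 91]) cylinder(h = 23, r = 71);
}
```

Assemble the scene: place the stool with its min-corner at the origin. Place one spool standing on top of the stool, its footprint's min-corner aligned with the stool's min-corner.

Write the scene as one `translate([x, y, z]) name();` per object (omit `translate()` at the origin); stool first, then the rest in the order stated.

stool();
translate([0, 0, 408]) spool();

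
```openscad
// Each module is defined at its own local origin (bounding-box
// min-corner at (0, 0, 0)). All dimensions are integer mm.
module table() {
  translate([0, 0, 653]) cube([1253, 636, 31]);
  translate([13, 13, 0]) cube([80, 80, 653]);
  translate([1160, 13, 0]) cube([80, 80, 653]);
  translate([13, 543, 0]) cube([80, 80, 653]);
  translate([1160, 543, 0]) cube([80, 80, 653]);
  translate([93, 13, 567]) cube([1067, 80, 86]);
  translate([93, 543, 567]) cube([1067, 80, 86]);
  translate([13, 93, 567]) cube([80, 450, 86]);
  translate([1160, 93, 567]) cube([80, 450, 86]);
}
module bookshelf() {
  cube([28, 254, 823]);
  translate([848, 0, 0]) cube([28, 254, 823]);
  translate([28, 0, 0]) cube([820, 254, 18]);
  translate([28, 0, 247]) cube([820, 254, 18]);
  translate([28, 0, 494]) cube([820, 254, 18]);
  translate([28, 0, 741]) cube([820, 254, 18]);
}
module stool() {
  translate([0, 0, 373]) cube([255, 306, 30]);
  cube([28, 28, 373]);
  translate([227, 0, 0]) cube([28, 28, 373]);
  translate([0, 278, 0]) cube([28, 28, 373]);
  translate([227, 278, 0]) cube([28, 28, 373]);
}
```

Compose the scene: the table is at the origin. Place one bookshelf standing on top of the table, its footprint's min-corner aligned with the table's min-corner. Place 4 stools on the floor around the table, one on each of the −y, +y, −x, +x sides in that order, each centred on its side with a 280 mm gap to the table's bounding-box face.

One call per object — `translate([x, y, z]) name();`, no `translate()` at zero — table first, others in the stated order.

table();
translate([0, 0, 684]) bookshelf();
translate([499, -586, 0]) stool();
translate([499, 916, 0]) stool();
translate([-535, 165, 0]) stool();
translate([1533, 165, 0]) stool();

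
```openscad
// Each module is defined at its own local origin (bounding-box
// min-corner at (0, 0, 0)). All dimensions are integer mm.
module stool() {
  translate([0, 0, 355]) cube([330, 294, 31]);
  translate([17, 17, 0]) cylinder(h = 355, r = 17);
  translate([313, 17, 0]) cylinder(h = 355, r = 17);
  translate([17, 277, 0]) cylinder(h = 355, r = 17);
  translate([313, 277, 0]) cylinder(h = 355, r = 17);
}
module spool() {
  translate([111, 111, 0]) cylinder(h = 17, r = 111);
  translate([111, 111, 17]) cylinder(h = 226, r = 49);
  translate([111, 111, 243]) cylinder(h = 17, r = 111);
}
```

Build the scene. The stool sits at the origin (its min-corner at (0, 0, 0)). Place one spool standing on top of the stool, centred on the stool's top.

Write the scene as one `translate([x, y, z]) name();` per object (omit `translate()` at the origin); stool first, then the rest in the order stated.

stool();
translate([54, 36, 386]) spool();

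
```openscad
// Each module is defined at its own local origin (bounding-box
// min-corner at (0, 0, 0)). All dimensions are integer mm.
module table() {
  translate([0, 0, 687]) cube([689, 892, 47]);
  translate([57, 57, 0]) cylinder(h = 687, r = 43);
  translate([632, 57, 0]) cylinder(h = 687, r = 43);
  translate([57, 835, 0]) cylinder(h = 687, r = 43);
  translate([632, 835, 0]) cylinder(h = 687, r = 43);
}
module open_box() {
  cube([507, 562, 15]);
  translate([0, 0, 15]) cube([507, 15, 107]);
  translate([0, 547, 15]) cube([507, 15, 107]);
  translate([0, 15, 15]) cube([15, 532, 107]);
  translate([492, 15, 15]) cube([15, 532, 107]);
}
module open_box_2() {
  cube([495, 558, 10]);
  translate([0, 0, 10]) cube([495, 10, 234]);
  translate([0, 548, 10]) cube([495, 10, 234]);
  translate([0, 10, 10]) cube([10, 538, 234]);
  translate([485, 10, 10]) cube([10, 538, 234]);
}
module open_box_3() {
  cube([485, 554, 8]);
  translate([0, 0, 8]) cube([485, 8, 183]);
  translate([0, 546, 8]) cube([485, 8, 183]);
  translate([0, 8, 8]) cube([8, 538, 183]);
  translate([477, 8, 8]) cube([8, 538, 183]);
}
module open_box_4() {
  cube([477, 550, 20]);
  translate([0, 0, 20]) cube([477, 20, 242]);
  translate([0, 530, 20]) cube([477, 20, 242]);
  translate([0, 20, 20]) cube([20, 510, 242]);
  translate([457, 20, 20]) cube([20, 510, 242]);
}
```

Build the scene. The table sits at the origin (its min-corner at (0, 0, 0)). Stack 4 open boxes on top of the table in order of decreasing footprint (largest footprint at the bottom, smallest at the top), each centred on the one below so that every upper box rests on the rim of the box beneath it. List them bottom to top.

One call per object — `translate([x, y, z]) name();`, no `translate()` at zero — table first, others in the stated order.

table();
translate([91, 165, 734]) open_box();
translate([97, 167, 856]) open_box_2();
translate([102, 169, 1100]) open_box_3();
translate([106, 171, 1291]) open_box_4();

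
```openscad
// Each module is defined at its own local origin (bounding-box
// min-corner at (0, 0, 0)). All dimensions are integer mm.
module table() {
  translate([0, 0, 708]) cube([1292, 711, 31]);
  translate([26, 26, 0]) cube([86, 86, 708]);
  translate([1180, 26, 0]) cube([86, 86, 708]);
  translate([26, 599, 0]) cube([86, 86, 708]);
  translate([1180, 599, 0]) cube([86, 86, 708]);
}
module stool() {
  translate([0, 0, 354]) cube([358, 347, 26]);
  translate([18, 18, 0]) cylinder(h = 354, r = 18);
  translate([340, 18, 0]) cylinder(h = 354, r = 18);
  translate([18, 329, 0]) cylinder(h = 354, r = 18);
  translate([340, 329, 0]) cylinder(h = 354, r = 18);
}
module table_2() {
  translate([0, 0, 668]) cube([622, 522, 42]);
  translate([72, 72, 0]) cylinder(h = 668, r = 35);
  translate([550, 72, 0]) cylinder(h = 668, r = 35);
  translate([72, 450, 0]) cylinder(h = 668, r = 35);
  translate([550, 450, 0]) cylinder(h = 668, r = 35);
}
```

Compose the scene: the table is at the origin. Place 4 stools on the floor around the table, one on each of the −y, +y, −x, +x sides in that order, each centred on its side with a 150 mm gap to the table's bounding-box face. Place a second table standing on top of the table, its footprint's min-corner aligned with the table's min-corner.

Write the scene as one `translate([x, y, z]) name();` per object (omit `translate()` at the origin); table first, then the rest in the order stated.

table();
translate([467, -497, 0]) stool();
translate([467, 861, 0]) stool();
translate([-508, 182, 0]) stool();
translate([1442, 182, 0]) stool();
translate([0, 0, 739]) table_2();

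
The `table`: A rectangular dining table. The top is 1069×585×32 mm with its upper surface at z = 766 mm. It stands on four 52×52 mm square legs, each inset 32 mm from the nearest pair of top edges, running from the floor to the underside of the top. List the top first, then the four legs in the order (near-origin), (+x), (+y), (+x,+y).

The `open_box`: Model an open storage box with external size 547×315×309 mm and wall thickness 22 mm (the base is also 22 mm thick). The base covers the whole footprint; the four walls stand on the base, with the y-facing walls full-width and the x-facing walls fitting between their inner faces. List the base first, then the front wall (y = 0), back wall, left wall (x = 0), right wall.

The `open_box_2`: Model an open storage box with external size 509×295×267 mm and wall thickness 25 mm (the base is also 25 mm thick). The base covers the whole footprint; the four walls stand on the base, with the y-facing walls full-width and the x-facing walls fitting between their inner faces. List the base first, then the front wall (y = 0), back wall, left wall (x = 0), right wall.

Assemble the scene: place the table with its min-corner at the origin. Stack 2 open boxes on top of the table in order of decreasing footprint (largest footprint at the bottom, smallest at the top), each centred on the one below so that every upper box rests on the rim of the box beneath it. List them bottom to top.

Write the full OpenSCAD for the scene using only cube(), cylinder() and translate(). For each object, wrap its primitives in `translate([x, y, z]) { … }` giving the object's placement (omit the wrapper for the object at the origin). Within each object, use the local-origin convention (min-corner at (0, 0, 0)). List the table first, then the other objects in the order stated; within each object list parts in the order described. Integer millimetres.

translate([0, 0, 734]) cube([1069, 585, 32]);
translate([32, 32, 0]) cube([52, 52, 734]);
translate([985, 32, 0]) cube([52, 52, 734]);
translate([32, 501, 0]) cube([52, 52, 734]);
translate([985, 501, 0]) cube([52, 52, 734]);
translate([261, 135, 766]) {
  cube([547, 315, 22]);
  translate([0, 0, 22]) cube([547, 22, 287]);
  translate([0, 293, 22]) cube([547, 22, 287]);
  translate([0, 22, 22]) cube([22, 271, 287]);
  translate([525, 22, 22]) cube([22, 271, 287]);
}
translate([280, 145, 1075]) {
  cube([509, 295, 25]);
  translate([0, 0, 25]) cube([509, 25, 242]);
  translate([0, 270, 25]) cube([509, 25, 242]);
  translate([0, 25, 25]) cube([25, 245, 242]);
  translate([484, 25, 25]) cube([25, 245, 242]);
}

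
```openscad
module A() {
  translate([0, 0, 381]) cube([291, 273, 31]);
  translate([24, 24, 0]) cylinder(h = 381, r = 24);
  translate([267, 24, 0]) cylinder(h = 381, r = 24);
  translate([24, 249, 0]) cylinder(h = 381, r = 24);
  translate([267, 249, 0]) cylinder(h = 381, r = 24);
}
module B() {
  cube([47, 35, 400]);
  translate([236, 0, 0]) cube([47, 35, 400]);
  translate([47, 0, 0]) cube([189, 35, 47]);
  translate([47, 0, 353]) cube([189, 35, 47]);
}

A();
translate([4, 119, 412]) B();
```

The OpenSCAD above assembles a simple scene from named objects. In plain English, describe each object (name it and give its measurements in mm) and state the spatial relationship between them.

A is a simple wooden stool: a rectangular seat 291 mm (x) by 273 mm (y), 31 mm thick, top face at z = 412 mm, on four round legs, each 48 mm in diameter. The legs rest on z = 0, each leg's axis is inset half a diameter from the nearest pair of seat edges (so the leg's bounding box is flush with the corner).

B is a picture frame with a 189×306 mm rectangular opening (x by z) and a uniform 47 mm border on every side. Frame depth is 35 mm along y. It is built from two vertical stiles running the full outside height and two horizontal rails spanning the gap between the stiles.

The picture frame is on top of the stool, centred.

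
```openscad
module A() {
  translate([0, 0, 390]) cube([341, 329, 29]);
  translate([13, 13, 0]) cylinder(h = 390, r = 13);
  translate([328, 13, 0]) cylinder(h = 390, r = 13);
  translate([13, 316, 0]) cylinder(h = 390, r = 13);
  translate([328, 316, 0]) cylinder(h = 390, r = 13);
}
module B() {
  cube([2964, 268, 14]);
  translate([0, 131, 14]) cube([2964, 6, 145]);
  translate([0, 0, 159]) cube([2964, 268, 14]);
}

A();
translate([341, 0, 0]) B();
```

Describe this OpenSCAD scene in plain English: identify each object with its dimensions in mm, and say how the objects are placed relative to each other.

A is a four-legged stool. The seat is a 341×329×29 mm slab whose top surface is at z = 419 mm; four round legs, each 26 mm in diameter, run from the floor (z = 0) to the underside of the seat, each leg's axis is inset half a diameter from the nearest pair of seat edges (so the leg's bounding box is flush with the corner).

B is an I-beam lying along x, 2964 mm long. Overall section height 173 mm. Two flanges 268 mm wide (y) and 14 mm thick, one on the floor and one at the top; a web 6 mm thick runs between them, centred on the flange width.

The I-beam is against the stool's +x side, with their −y faces flush.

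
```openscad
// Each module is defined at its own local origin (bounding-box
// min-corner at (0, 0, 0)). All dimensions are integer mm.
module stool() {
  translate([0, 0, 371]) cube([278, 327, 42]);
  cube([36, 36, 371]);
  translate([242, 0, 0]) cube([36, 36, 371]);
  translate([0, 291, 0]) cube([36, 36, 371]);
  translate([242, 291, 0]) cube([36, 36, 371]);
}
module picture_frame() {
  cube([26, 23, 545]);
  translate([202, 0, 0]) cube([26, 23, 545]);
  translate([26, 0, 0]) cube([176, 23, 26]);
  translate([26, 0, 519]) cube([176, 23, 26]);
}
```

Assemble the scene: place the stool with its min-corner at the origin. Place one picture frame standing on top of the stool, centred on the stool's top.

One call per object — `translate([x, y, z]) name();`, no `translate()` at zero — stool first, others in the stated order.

stool();
translate([25, 152, 413]) picture_frame();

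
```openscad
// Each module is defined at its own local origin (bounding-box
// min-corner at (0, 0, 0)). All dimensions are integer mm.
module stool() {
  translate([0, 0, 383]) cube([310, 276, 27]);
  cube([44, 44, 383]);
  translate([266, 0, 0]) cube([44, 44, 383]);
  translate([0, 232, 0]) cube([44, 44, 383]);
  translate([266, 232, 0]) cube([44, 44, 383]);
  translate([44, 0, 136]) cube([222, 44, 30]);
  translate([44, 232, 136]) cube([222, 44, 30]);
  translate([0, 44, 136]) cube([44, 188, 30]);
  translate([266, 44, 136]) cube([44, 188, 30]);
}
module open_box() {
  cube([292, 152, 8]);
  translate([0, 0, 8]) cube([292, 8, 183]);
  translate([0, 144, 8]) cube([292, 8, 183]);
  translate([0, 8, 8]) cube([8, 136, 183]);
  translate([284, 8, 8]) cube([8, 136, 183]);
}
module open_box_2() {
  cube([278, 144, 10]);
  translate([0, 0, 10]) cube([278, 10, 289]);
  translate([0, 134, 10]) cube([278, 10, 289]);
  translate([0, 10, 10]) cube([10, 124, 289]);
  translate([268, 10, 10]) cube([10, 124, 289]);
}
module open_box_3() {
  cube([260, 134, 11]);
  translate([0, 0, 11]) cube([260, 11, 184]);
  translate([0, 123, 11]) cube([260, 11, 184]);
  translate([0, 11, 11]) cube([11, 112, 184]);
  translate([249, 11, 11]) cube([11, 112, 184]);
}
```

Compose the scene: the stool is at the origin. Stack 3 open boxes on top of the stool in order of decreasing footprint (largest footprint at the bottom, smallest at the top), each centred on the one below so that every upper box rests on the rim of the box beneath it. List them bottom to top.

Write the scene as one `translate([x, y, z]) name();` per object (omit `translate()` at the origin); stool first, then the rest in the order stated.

stool();
translate([9, 62, 410]) open_box();
translate([16, 66, 601]) open_box_2();
translate([25, 71, 900]) open_box_3();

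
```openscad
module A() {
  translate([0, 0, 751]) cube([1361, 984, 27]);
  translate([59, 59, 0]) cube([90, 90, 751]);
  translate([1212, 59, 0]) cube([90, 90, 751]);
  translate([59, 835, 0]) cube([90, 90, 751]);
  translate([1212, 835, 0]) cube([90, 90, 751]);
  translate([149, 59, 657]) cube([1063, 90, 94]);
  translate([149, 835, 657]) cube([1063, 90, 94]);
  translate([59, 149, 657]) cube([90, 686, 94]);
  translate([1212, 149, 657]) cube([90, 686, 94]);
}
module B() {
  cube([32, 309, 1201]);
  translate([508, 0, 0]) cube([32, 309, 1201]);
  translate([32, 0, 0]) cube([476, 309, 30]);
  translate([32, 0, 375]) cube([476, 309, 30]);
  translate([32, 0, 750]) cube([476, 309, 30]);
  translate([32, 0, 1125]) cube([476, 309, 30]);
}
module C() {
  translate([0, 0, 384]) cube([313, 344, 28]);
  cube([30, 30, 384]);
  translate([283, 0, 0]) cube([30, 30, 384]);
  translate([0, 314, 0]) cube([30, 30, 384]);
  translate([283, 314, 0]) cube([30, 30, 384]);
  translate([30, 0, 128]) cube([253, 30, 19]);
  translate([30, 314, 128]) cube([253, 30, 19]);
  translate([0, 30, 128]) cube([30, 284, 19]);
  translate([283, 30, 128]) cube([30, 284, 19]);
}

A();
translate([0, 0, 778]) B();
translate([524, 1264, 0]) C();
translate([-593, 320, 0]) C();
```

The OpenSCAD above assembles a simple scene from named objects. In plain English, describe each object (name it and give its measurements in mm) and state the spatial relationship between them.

A is a table with a 1361×984 mm rectangular top, 27 mm thick, top surface at z = 778 mm, supported by four 90×90 mm square legs, each inset 59 mm from the nearest pair of top edges, running from the floor. Four apron rails, 90 mm thick and 94 mm tall, run between adjacent legs with their top edges flush with the underside of the top and their outer faces flush with the legs' outer faces.

B is an open bookshelf. Two side panels, each 32 mm thick, 309 mm deep and 1201 mm tall, stand 540 mm apart (outside-to-outside). Between them sit 4 shelves, each 30 mm thick and 309 mm deep, spanning the full gap between the sides. The bottom shelf rests on the floor (its underside at z = 0) and the clear gap between one shelf's top and the next shelf's underside is 345 mm.

C is a simple wooden stool: a rectangular seat 313 mm (x) by 344 mm (y), 28 mm thick, top face at z = 412 mm, on four square legs, each 30×30 mm in cross-section. The legs rest on z = 0, each flush with a corner of the seat. Four stretchers, 30 mm wide and 19 mm tall, connect adjacent legs with their undersides at z = 128 mm, each running between the inner faces of the legs it joins and aligned with the legs' outer faces on the other axis.

The bookshelf is on top of the table. Two stools sit around the table at the +y, −x sides.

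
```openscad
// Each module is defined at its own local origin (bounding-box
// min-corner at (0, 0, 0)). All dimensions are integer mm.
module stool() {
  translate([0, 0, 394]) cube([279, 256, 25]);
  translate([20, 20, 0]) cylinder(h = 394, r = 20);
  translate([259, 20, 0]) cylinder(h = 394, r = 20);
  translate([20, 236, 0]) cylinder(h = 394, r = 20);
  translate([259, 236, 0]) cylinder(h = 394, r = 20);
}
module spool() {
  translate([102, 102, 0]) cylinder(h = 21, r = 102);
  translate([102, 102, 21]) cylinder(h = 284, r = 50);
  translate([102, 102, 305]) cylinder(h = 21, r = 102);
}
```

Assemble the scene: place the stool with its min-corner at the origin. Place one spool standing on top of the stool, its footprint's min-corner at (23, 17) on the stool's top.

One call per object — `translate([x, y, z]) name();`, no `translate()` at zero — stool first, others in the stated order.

stool();
translate([23, 17, 419]) spool();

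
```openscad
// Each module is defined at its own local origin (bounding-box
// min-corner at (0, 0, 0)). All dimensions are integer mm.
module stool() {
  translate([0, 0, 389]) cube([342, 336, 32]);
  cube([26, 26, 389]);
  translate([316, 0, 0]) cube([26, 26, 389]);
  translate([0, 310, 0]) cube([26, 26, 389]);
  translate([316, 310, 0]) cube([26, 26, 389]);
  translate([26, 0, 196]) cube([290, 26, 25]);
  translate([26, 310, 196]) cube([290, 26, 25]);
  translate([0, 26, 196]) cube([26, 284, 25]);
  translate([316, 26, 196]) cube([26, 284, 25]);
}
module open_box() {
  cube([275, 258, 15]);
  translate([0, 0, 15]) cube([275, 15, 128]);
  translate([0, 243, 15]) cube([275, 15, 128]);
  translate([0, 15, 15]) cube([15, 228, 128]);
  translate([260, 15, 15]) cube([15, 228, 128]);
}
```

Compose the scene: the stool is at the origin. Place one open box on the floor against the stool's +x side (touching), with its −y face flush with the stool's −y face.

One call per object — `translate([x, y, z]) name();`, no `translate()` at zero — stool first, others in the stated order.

stool();
translate([342, 0, 0]) open_box();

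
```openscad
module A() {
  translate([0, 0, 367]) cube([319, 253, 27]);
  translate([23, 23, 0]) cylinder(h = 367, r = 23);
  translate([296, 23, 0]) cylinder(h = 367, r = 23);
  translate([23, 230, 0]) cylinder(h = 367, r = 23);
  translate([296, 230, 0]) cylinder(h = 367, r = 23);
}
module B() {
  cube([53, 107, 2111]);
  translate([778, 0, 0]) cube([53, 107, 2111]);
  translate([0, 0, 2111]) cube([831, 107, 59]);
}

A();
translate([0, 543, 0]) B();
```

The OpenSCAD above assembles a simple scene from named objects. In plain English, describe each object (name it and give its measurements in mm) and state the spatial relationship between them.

A is a simple wooden stool: a rectangular seat 319 mm (x) by 253 mm (y), 27 mm thick, top face at z = 394 mm, on four round legs, each 46 mm in diameter. The legs rest on z = 0, each leg's axis is inset half a diameter from the nearest pair of seat edges (so the leg's bounding box is flush with the corner).

B is a rectangular door frame: two vertical jambs of 53×107 mm section, 2111 mm tall, with a clear opening 725 mm wide between their inner faces. A header 59 mm tall and 107 mm deep lies on top of the jambs and spans the full outside width.

The door frame is on the floor beside the stool on its +y side.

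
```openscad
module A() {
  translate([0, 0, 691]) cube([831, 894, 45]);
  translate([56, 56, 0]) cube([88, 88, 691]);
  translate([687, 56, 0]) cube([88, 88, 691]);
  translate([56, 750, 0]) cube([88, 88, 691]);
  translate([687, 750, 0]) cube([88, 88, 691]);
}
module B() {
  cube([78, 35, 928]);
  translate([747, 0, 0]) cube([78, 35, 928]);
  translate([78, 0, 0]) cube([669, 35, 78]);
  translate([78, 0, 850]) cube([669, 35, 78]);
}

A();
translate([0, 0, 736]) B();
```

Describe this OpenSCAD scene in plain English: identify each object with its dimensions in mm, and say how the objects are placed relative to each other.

A is a table: top 831 mm (x) × 894 mm (y), 45 mm thick, upper face at z = 736 mm, on four 88×88 mm square legs, each inset 56 mm from the nearest pair of top edges, running from z = 0 to the bottom of the top.

B is a rectangular picture frame lying in the x–z plane (depth along y). The opening is 669 mm wide (x) by 772 mm tall (z), surrounded by a border 78 mm wide on all four sides. The frame is 35 mm deep and is made of two full-height vertical stiles with two horizontal rails fitted between them.

The picture frame is on top of the table.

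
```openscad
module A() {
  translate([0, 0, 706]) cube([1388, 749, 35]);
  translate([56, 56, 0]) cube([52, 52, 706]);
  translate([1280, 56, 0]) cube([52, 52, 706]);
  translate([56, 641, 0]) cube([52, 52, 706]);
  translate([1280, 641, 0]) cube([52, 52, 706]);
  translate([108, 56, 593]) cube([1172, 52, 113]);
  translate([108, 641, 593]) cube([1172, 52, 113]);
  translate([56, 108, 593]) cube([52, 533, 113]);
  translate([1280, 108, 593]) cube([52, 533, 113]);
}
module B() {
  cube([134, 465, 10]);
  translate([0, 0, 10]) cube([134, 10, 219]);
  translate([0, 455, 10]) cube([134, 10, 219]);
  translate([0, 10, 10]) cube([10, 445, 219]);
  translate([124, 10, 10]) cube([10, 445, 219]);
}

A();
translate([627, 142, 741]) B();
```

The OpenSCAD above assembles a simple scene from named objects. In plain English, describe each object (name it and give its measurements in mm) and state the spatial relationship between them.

A is a table with a 1388×749 mm rectangular top, 35 mm thick, top surface at z = 741 mm, supported by four 52×52 mm square legs, each inset 56 mm from the nearest pair of top edges, running from the floor. Four apron rails, 52 mm thick and 113 mm tall, run between adjacent legs with their top edges flush with the underside of the top and their outer faces flush with the legs' outer faces.

B is an open-topped rectangular box: outside dimensions 134×465×229 mm, with a uniform wall and base thickness of 10 mm. The base is a full 134×465 slab on the floor; four walls sit on top of the base. The front and back walls (the −y and +y sides) span the full width; the two side walls fit between them.

The open box is on top of the table, centred.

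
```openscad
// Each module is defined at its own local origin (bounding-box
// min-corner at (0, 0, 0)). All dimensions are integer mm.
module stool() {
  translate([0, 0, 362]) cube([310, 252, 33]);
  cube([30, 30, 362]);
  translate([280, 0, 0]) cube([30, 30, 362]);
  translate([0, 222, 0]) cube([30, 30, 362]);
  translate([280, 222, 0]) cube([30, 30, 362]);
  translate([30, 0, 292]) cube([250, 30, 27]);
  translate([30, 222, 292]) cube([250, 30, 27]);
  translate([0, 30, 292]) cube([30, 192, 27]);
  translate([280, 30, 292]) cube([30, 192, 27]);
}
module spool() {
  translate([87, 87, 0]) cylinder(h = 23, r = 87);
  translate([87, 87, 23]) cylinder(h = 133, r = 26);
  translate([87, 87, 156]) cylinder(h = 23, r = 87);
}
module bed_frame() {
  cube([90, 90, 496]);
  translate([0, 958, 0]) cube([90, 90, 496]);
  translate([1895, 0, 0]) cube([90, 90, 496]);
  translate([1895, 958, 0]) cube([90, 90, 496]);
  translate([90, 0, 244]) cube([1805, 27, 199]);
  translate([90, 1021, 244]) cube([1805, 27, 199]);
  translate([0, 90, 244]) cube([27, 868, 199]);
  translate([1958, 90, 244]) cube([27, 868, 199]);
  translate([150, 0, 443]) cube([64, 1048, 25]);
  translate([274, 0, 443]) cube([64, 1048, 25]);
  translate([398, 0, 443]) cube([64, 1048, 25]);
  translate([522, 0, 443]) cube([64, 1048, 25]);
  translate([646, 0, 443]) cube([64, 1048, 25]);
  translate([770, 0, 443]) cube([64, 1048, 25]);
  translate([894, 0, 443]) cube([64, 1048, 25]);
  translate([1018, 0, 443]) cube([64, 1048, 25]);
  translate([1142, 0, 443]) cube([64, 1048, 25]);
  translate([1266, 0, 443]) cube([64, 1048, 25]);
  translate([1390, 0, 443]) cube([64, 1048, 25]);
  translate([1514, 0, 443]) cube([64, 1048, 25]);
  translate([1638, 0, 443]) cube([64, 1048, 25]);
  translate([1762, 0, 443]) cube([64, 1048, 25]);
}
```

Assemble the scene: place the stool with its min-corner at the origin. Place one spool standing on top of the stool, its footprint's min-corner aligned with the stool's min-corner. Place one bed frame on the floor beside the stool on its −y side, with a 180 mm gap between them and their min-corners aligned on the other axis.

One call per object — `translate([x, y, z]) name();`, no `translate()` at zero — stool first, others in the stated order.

stool();
translate([0, 0, 395]) spool();
translate([0, -1228, 0]) bed_frame();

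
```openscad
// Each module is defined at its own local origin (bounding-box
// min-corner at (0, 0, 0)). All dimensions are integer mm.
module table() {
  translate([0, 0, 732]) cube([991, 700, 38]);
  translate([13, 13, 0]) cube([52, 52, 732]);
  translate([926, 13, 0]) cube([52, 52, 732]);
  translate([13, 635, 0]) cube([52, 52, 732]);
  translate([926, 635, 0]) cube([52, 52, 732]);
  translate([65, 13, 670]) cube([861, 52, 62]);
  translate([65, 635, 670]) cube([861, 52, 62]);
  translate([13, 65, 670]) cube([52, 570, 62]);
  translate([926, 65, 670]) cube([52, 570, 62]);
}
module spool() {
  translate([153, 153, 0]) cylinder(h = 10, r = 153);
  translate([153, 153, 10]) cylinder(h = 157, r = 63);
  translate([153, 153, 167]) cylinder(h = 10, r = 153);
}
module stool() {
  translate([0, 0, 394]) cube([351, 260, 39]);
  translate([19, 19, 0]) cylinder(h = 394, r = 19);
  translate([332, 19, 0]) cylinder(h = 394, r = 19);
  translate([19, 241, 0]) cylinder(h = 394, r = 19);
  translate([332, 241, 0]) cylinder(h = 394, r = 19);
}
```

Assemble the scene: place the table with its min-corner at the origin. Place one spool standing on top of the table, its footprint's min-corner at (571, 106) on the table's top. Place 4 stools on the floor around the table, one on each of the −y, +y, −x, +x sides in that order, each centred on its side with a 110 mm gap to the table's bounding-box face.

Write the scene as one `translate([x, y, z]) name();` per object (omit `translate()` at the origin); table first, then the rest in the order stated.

table();
translate([571, 106, 770]) spool();
translate([320, -370, 0]) stool();
translate([320, 810, 0]) stool();
translate([-461, 220, 0]) stool();
translate([1101, 220, 0]) stool();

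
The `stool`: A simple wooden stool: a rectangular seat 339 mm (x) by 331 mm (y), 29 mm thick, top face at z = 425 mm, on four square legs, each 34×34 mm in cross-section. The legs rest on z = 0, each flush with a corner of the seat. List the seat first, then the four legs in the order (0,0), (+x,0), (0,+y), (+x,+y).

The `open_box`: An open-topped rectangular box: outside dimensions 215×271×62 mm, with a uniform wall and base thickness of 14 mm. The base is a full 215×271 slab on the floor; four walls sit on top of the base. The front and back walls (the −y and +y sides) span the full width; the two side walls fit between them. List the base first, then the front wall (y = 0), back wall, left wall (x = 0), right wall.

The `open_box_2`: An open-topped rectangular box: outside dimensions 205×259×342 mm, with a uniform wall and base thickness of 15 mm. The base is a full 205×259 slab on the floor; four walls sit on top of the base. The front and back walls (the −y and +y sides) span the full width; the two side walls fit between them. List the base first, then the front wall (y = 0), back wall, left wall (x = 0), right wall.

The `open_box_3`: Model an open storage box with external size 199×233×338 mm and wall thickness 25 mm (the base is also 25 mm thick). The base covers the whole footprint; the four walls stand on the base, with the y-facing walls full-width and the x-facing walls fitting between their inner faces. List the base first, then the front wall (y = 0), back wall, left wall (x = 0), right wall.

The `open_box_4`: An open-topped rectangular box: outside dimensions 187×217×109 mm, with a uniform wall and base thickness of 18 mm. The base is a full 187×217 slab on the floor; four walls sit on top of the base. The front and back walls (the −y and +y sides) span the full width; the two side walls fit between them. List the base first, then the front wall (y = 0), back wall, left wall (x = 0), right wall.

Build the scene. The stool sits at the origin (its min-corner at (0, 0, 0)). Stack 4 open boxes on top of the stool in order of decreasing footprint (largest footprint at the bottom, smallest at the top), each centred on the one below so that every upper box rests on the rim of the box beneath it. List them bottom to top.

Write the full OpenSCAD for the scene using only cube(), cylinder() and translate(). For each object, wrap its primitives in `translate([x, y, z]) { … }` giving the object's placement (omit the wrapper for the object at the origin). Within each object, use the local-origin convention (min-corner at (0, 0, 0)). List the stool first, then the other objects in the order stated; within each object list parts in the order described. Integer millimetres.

translate([0, 0, 396]) cube([339, 331, 29]);
cube([34, 34, 396]);
translate([305, 0, 0]) cube([34, 34, 396]);
translate([0, 297, 0]) cube([34, 34, 396]);
translate([305, 297, 0]) cube([34, 34, 396]);
translate([62, 30, 425]) {
  cube([215, 271, 14]);
  translate([0, 0, 14]) cube([215, 14, 48]);
  translate([0, 257, 14]) cube([215, 14, 48]);
  translate([0, 14, 14]) cube([14, 243, 48]);
  translate([201, 14, 14]) cube([14, 243, 48]);
}
translate([67, 36, 487]) {
  cube([205, 259, 15]);
  translate([0, 0, 15]) cube([205, 15, 327]);
  translate([0, 244, 15]) cube([205, 15, 327]);
  translate([0, 15, 15]) cube([15, 229, 327]);
  translate([190, 15, 15]) cube([15, 229, 327]);
}
translate([70, 49, 829]) {
  cube([199, 233, 25]);
  translate([0, 0, 25]) cube([199, 25, 313]);
  translate([0, 208, 25]) cube([199, 25, 313]);
  translate([0, 25, 25]) cube([25, 183, 313]);
  translate([174, 25, 25]) cube([25, 183, 313]);
}
translate([76, 57, 1167]) {
  cube([187, 217, 18]);
  translate([0, 0, 18]) cube([187, 18, 91]);
  translate([0, 199, 18]) cube([187, 18, 91]);
  translate([0, 18, 18]) cube([18, 181, 91]);
  translate([169, 18, 18]) cube([18, 181, 91]);
}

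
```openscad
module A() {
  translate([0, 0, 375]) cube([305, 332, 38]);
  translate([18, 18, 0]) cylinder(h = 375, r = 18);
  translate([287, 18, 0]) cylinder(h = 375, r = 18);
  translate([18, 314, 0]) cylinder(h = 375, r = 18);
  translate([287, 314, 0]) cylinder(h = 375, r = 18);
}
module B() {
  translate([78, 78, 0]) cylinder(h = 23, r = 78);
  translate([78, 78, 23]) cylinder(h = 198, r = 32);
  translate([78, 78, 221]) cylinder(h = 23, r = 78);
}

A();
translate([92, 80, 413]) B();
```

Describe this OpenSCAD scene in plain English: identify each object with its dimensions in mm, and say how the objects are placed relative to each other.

A is a simple wooden stool: a rectangular seat 305 mm (x) by 332 mm (y), 38 mm thick, top face at z = 413 mm, on four round legs, each 36 mm in diameter. The legs rest on z = 0, each leg's axis is inset half a diameter from the nearest pair of seat edges (so the leg's bounding box is flush with the corner).

B is a spool: two coaxial disc flanges of radius 78 mm and thickness 23 mm, joined by a core cylinder of radius 32 mm and height 198 mm. The lower flange rests on z = 0 and the three cylinders share a vertical axis.

The spool is on top of the stool.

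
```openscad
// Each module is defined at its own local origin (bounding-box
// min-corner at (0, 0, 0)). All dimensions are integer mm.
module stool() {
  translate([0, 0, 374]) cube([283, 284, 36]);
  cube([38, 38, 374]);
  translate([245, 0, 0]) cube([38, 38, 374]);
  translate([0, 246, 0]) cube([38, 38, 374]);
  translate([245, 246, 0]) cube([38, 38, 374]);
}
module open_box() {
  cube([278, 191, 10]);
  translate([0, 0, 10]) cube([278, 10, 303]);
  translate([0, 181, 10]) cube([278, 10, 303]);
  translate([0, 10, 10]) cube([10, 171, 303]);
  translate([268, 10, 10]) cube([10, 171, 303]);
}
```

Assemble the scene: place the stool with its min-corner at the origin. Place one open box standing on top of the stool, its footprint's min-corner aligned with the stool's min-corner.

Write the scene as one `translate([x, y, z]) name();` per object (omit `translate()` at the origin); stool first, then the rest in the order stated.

stool();
translate([0, 0, 410]) open_box();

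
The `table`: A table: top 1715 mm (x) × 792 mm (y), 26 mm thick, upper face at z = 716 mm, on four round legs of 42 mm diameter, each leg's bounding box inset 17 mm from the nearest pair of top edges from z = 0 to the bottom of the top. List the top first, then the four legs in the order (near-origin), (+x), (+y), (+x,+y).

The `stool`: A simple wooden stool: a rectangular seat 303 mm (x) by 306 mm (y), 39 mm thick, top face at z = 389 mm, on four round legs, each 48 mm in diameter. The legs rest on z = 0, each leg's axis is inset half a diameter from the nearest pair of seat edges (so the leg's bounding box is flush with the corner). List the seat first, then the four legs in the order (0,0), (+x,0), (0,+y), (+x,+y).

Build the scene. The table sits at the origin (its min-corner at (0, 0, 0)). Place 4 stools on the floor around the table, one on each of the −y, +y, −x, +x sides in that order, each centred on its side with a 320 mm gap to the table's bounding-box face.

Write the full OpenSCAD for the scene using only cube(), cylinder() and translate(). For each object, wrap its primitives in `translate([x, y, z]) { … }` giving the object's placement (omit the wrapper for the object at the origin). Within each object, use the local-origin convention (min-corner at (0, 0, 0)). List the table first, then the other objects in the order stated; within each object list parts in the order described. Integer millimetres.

translate([0, 0, 690]) cube([1715, 792, 26]);
translate([38, 38, 0]) cylinder(h = 690, r = 21);
translate([1677, 38, 0]) cylinder(h = 690, r = 21);
translate([38, 754, 0]) cylinder(h = 690, r = 21);
translate([1677, 754, 0]) cylinder(h = 690, r = 21);
translate([706, -626, 0]) {
  translate([0, 0, 350]) cube([303, 306, 39]);
  translate([24, 24, 0]) cylinder(h = 350, r = 24);
  translate([279, 24, 0]) cylinder(h = 350, r = 24);
  translate([24, 282, 0]) cylinder(h = 350, r = 24);
  translate([279, 282, 0]) cylinder(h = 350, r = 24);
}
translate([706, 1112, 0]) {
  translate([0, 0, 350]) cube([303, 306, 39]);
  translate([24, 24, 0]) cylinder(h = 350, r = 24);
  translate([279, 24, 0]) cylinder(h = 350, r = 24);
  translate([24, 282, 0]) cylinder(h = 350, r = 24);
  translate([279, 282, 0]) cylinder(h = 350, r = 24);
}
translate([-623, 243, 0]) {
  translate([0, 0, 350]) cube([303, 306, 39]);
  translate([24, 24, 0]) cylinder(h = 350, r = 24);
  translate([279, 24, 0]) cylinder(h = 350, r = 24);
  translate([24, 282, 0]) cylinder(h = 350, r = 24);
  translate([279, 282, 0]) cylinder(h = 350, r = 24);
}
translate([2035, 243, 0]) {
  translate([0, 0, 350]) cube([303, 306, 39]);
  translate([24, 24, 0]) cylinder(h = 350, r = 24);
  translate([279, 24, 0]) cylinder(h = 350, r = 24);
  translate([24, 282, 0]) cylinder(h = 350, r = 24);
  translate([279, 282, 0]) cylinder(h = 350, r = 24);
}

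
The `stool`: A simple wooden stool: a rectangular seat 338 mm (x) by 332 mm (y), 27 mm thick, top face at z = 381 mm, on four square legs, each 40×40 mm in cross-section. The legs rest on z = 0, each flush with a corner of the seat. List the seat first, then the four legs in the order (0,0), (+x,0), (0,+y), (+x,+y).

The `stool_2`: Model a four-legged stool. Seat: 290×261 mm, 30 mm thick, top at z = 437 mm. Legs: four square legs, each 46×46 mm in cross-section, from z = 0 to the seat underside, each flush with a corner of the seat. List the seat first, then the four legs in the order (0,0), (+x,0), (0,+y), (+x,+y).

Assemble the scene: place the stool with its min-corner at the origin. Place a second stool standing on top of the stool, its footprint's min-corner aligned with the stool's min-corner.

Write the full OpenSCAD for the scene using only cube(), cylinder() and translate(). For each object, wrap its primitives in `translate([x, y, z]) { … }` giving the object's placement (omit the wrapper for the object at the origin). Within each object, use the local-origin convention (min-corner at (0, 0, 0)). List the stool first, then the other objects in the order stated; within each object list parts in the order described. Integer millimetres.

translate([0, 0, 354]) cube([338, 332, 27]);
cube([40, 40, 354]);
translate([298, 0, 0]) cube([40, 40, 354]);
translate([0, 292, 0]) cube([40, 40, 354]);
translate([298, 292, 0]) cube([40, 40, 354]);
translate([0, 0, 381]) {
  translate([0, 0, 407]) cube([290, 261, 30]);
  cube([46, 46, 407]);
  translate([244, 0, 0]) cube([46, 46, 407]);
  translate([0, 215, 0]) cube([46, 46, 407]);
  translate([244, 215, 0]) cube([46, 46, 407]);
}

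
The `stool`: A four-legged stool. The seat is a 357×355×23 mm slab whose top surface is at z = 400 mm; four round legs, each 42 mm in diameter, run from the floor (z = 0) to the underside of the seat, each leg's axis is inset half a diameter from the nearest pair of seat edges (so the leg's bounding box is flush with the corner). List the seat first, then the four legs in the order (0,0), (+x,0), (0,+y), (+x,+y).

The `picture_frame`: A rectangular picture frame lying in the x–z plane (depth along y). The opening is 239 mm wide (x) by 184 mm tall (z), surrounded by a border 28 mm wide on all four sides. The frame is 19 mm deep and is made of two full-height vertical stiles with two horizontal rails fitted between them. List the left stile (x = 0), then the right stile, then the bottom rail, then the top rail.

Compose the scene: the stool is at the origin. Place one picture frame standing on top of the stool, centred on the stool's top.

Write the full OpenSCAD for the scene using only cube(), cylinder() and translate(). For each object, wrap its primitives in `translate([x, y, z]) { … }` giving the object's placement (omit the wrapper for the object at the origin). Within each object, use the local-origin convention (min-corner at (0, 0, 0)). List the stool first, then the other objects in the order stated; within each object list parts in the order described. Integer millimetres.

translate([0, 0, 377]) cube([357, 355, 23]);
translate([21, 21, 0]) cylinder(h = 377, r = 21);
translate([336, 21, 0]) cylinder(h = 377, r = 21);
translate([21, 334, 0]) cylinder(h = 377, r = 21);
translate([336, 334, 0]) cylinder(h = 377, r = 21);
translate([31, 168, 400]) {
  cube([28, 19, 240]);
  translate([267, 0, 0]) cube([28, 19, 240]);
  translate([28, 0, 0]) cube([239, 19, 28]);
  translate([28, 0, 212]) cube([239, 19, 28]);
}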